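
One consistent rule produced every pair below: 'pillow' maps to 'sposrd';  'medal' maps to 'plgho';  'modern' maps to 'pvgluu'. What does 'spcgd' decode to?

It's a Vigenère-style cipher with numeric key [3,7]: position i shifts by key[i mod 2].
Decoding spcgd: s−3=p, p−7=i, c−3=z, g−7=z, d−3=a.

pizza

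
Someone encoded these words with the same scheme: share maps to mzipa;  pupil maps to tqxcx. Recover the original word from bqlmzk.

The output letters match the input read backwards, each shifted +8: share reversed is erahs. Read the word backwards and shift each letter +8.
Undoing it on bqlmzk: shift back: b−8=t, q−8=i, l−8=d, m−8=e, z−8=r, k−8=c → tiderc; then reverse → credit.

credit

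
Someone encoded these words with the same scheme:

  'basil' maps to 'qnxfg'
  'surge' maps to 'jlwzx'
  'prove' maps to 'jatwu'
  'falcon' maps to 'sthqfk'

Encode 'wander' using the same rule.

wjisfb

The output letters match the input read backwards, each shifted +5: basil reversed is lisab. The word is reversed, then every letter is shifted forward by 5.
Applying it to wander: reverse → rednaw; then shift: r+5=w, e+5=j, d+5=i, n+5=s, a+5=f, w+5=b.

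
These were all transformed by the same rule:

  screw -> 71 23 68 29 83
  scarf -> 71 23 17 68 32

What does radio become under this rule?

The formula is n = 3×(alphabet index, a=1) + 14.
For radio: r=18→68, a=1→17, d=4→26, i=9→41, o=15→59.

68 17 26 41 59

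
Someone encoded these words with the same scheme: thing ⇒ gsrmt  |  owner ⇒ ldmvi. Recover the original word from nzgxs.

match

Each pair mirrors across the alphabet (t↔g, h↔s, i↔r): positions sum to 25. This is the alphabet-reversal cipher (Atbash): a becomes z, b becomes y, etc.
Decoding nzgxs: n↔m, z↔a, g↔t, x↔c, s↔h.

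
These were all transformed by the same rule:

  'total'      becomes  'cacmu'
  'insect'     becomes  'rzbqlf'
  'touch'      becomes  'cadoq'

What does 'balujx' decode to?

Shifts by position in total: pos 0: t→c (+9), pos 1: o→a (+12), pos 2: t→c (+9), pos 3: a→m (+12) — repeating every 2. It's a Vigenère-style cipher with numeric key [9,12]: position i shifts by key[i mod 2].
Reversing it on balujx: b−9=s, a−12=o, l−9=c, u−12=i, j−9=a, x−12=l.

social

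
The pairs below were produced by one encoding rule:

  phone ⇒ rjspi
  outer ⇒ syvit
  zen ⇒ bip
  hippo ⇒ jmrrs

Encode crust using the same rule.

etyuv

The shift depends on letter class: consonant p→r is +2, but vowel o→s is +4. Two shifts are in play — +4 for a/e/i/o/u, +2 for every other letter.
On crust: c(cons)+2=e, r(cons)+2=t, u(vowel)+4=y, s(cons)+2=u, t(cons)+2=v.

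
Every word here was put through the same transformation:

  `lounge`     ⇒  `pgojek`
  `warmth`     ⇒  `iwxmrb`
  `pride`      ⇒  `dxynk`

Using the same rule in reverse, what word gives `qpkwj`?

clean

This is an affine cipher: with a=0,…,z=25, each position x becomes (23x+22) mod 26.
Reversing it on qpkwj: q(16)→17·(16−22)≡2=c; p(15)→17·(15−22)≡11=l; k(10)→17·(10−22)≡4=e; w(22)→17·(22−22)≡0=a; j(9)→17·(9−22)≡13=n (all mod 26).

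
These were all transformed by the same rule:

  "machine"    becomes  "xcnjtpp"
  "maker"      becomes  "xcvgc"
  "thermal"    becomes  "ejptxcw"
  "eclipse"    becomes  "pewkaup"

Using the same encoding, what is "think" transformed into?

It's a Vigenère-style cipher with numeric key [11,2]: position i shifts by key[i mod 2].
For think: t+11=e, h+2=j, i+11=t, n+2=p, k+11=v.

ejtpv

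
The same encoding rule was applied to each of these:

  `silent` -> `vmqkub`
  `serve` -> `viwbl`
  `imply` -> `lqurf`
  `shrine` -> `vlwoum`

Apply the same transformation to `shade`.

vlfjl

Letter i (0-indexed) is shifted by i+3, so successive shifts are 3, 4, 5, ….
On shade: s+3=v, h+4=l, a+5=f, d+6=j, e+7=l.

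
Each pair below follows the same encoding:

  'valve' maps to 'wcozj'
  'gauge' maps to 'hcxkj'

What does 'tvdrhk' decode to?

stance

In valve: v→w is +1, a→c is +2, l→o is +3, v→z is +4 — the shift increases by 1 each position. Each letter shifts forward by (position + 1), i.e. 1, 2, 3, … — the shift grows by one for each successive letter.
Decoding tvdrhk: t−1=s, v−2=t, d−3=a, r−4=n, h−5=c, k−6=e.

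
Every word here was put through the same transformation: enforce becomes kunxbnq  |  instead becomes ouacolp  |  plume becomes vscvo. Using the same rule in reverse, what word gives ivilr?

In enforce: e→k is +6, n→u is +7, f→n is +8, o→x is +9 — the shift increases by 1 each position. The shift increases by 1 at each position, starting from +6: 6, 7, 8, ….
Reversing it on ivilr: i−6=c, v−7=o, i−8=a, l−9=c, r−10=h.

coach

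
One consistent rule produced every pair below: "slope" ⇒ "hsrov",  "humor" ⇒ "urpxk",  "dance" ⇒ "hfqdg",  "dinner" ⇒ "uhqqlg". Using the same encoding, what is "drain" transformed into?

The output letters match the input read backwards, each shifted +3: slope reversed is epols. Read the word backwards and shift each letter +3.
On drain: reverse → niard; then shift: n+3=q, i+3=l, a+3=d, r+3=u, d+3=g.

qldug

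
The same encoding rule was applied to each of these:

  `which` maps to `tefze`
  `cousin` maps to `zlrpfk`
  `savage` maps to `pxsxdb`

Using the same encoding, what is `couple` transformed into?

Compare letters: w→t is +23, h→e is +23, i→f is +23 — a constant shift. This is a Caesar cipher with shift 23.
On couple: c+23=z, o+23=l, u+23=r, p+23=m, l+23=i, e+23=b.

zlrmib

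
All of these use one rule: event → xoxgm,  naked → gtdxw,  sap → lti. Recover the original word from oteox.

This is a Caesar cipher with shift 19.
Reversing it on oteox: o−19=v, t−19=a, e−19=l, o−19=v, x−19=e.

valve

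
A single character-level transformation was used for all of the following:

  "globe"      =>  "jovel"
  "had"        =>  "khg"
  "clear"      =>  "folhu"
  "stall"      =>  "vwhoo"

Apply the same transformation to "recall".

The shift depends on letter class: consonant g→j is +3, but vowel o→v is +7. The rule splits by letter class: vowels +7, consonants +3.
For recall: r(cons)+3=u, e(vowel)+7=l, c(cons)+3=f, a(vowel)+7=h, l(cons)+3=o, l(cons)+3=o.

ulfhoo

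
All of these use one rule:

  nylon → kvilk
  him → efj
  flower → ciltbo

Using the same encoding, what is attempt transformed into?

xqqbjmq

This is a Caesar cipher with shift 23.
Applying it to attempt: a+23=x, t+23=q, t+23=q, e+23=b, m+23=j, p+23=m, t+23=q.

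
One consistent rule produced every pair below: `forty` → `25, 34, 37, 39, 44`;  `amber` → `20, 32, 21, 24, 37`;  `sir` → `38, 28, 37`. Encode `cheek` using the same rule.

Each letter is replaced by its alphabet position (a=1..z=26) + 19.
Applying it to cheek: c=3→22, h=8→27, e=5→24, e=5→24, k=11→30.

22, 27, 24, 24, 30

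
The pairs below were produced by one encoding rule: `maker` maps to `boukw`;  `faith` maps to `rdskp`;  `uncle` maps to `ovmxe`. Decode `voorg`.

Read the word backwards and shift each letter +10.
Decoding voorg: shift back: v−10=l, o−10=e, o−10=e, r−10=h, g−10=w → leehw; then reverse → wheel.

wheel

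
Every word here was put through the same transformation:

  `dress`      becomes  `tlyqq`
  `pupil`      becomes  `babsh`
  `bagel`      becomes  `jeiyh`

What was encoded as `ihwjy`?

d(3)→t(19) and r(17)→l(11) fit y≡5x+4 (mod 26); the inverse of 5 mod 26 is 21. Treating letters as 0–25, the rule is x ↦ 5x + 4 (mod 26).
Decoding ihwjy: i(8)→21·(8−4)≡6=g; h(7)→21·(7−4)≡11=l; w(22)→21·(22−4)≡14=o; j(9)→21·(9−4)≡1=b; y(24)→21·(24−4)≡4=e (all mod 26).

globe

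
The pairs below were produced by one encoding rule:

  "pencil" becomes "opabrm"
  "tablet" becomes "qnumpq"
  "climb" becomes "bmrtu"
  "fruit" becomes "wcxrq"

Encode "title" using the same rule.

qrqmp

This is an affine cipher: with a=0,…,z=25, each position x becomes (7x+13) mod 26.
For title: t(19)→7·19+13≡16=q; i(8)→7·8+13≡17=r; t(19)→7·19+13≡16=q; l(11)→7·11+13≡12=m; e(4)→7·4+13≡15=p (all mod 26).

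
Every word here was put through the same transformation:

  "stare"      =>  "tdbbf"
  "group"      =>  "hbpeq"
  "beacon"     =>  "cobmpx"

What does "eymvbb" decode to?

dollar

Shifts by position in stare: pos 0: s→t (+1), pos 1: t→d (+10), pos 2: a→b (+1), pos 3: r→b (+10) — repeating every 2. It's a Vigenère-style cipher with numeric key [1,10]: position i shifts by key[i mod 2].
Reversing it on eymvbb: e−1=d, y−10=o, m−1=l, v−10=l, b−1=a, b−10=r.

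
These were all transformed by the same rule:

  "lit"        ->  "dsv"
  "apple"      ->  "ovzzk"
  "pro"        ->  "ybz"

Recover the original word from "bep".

The output letters match the input read backwards, each shifted +10: lit reversed is til. The word is reversed, then every letter is shifted forward by 10.
Decoding bep: shift back: b−10=r, e−10=u, p−10=f → ruf; then reverse → fur.

fur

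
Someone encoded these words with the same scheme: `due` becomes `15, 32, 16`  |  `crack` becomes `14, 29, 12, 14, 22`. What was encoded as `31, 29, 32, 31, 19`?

d is letter #4 and maps to 15: an offset of 11. The number is (letter's place in the alphabet, a=1) + 11.
Undoing it on 31, 29, 32, 31, 19: 31→(31−11)÷1=20=t, 29→(29−11)÷1=18=r, 32→(32−11)÷1=21=u, 31→(31−11)÷1=20=t, 19→(19−11)÷1=8=h.

truth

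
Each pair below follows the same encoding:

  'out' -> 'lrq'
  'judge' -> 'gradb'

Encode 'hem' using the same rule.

Compare letters: o→l is +23, u→r is +23, t→q is +23 — a constant shift. It's a constant shift of +23 (ROT23).
On hem: h+23=e, e+23=b, m+23=j.

ebj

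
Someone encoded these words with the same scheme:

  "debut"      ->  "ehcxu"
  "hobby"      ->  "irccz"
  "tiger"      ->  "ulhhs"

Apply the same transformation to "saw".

tdx

The shift depends on letter class: consonant d→e is +1, but vowel e→h is +3. Vowels shift forward by 3 and consonants shift forward by 1.
On saw: s(cons)+1=t, a(vowel)+3=d, w(cons)+1=x.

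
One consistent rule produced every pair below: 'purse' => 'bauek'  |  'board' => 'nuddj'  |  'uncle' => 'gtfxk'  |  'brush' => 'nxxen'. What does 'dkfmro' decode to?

Shifts by position in purse: pos 0: p→b (+12), pos 1: u→a (+6), pos 2: r→u (+3), pos 3: s→e (+12), pos 4: e→k (+6) — repeating every 3. It's a Vigenère-style cipher with numeric key [12,6,3]: position i shifts by key[i mod 3].
Undoing it on dkfmro: d−12=r, k−6=e, f−3=c, m−12=a, r−6=l, o−3=l.

recall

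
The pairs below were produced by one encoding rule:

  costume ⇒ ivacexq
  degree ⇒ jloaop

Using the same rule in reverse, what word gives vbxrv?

pupil

In costume: c→i is +6, o→v is +7, s→a is +8, t→c is +9 — the shift increases by 1 each position. Letter i (0-indexed) is shifted by i+6, so successive shifts are 6, 7, 8, ….
Decoding vbxrv: v−6=p, b−7=u, x−8=p, r−9=i, v−10=l.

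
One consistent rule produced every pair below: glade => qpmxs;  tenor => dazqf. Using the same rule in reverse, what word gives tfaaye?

The output letters match the input read backwards, each shifted +12: glade reversed is edalg. Read the word backwards and shift each letter +12.
Undoing it on tfaaye: shift back: t−12=h, f−12=t, a−12=o, a−12=o, y−12=m, e−12=s → htooms; then reverse → smooth.

smooth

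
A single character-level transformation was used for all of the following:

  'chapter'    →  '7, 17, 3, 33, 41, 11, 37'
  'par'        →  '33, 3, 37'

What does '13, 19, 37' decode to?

With a=1..z=26, the number is 2·pos + 1.
Decoding 13, 19, 37: 13→(13−1)÷2=6=f, 19→(19−1)÷2=9=i, 37→(37−1)÷2=18=r.

fir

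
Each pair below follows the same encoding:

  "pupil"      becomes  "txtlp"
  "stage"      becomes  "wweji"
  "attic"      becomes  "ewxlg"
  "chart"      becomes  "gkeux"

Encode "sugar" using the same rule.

wxkdv

Shifts by position in pupil: pos 0: p→t (+4), pos 1: u→x (+3), pos 2: p→t (+4), pos 3: i→l (+3) — repeating every 2. A repeating key of period 2 is used — shifts +4, +3 over and over.
On sugar: s+4=w, u+3=x, g+4=k, a+3=d, r+4=v.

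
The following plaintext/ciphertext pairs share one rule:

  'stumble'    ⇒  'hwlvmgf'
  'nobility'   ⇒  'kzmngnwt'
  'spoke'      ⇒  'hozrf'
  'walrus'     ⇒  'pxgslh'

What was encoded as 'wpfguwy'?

twelfth

s(18)→h(7) and t(19)→w(22) fit y≡15x+23 (mod 26); the inverse of 15 mod 26 is 7. Each letter's alphabet position (a=0..z=25) is mapped through 15·x+23 mod 26 — an affine cipher.
Reversing it on wpfguwy: w(22)→7·(22−23)≡19=t; p(15)→7·(15−23)≡22=w; f(5)→7·(5−23)≡4=e; g(6)→7·(6−23)≡11=l; u(20)→7·(20−23)≡5=f; w(22)→7·(22−23)≡19=t; y(24)→7·(24−23)≡7=h (all mod 26).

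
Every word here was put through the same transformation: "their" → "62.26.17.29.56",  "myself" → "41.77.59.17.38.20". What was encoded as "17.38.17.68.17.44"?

eleven

t(#20)→62 and h(#8)→26: differences scale by 3, so n = 3·pos + 2. The formula is n = 3×(alphabet index, a=1) + 2.
Decoding 17.38.17.68.17.44: 17→(17−2)÷3=5=e, 38→(38−2)÷3=12=l, 17→(17−2)÷3=5=e, 68→(68−2)÷3=22=v, 17→(17−2)÷3=5=e, 44→(44−2)÷3=14=n.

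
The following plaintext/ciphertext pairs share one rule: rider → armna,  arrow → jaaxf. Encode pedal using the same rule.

ynmju

Compare letters: r→a is +9, i→r is +9, d→m is +9 — a constant shift. It's a constant shift of +9 (ROT9).
For pedal: p+9=y, e+9=n, d+9=m, a+9=j, l+9=u.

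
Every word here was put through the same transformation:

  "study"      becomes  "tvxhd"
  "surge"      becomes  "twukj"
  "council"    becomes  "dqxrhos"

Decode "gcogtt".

falcon

The shift increases by 1 at each position, starting from +1: 1, 2, 3, ….
Decoding gcogtt: g−1=f, c−2=a, o−3=l, g−4=c, t−5=o, t−6=n.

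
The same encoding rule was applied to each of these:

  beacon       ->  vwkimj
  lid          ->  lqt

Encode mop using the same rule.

The output letters match the input read backwards, each shifted +8: beacon reversed is nocaeb. The word is reversed, then every letter is shifted forward by 8.
On mop: reverse → pom; then shift: p+8=x, o+8=w, m+8=u.

xwu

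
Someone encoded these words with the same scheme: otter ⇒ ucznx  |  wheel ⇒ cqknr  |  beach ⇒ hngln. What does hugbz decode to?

blast

Shifts by position in otter: pos 0: o→u (+6), pos 1: t→c (+9), pos 2: t→z (+6), pos 3: e→n (+9) — repeating every 2. The shifts repeat in a cycle of length 2: positions 0,1,… shift by +6, +9, then the pattern repeats.
Undoing it on hugbz: h−6=b, u−9=l, g−6=a, b−9=s, z−6=t.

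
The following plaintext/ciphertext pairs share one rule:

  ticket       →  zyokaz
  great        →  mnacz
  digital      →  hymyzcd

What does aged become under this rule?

t(19)→z(25) and i(8)→y(24) fit y≡19x+2 (mod 26); the inverse of 19 mod 26 is 11. Each letter's alphabet position (a=0..z=25) is mapped through 19·x+2 mod 26 — an affine cipher.
For aged: a(0)→19·0+2≡2=c; g(6)→19·6+2≡12=m; e(4)→19·4+2≡0=a; d(3)→19·3+2≡7=h (all mod 26).

cmah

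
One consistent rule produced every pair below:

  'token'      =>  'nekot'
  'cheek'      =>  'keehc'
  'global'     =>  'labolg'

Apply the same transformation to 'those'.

esoht

The output letters match the input read backwards: token reversed is nekot. The word is simply reversed.
On those: reverse → esoht.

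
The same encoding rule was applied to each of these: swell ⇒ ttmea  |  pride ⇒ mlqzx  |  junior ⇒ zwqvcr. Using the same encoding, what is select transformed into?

bkmtma

The output letters match the input read backwards, each shifted +8: swell reversed is llews. Read the word backwards and shift each letter +8.
On select: reverse → tceles; then shift: t+8=b, c+8=k, e+8=m, l+8=t, e+8=m, s+8=a.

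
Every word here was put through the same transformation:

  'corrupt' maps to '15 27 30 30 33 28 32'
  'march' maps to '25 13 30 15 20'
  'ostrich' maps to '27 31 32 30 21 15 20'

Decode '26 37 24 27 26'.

c is letter #3 and maps to 15: an offset of 12. Letters become their 1-based position plus 12 (so a→13, b→14, …).
Reversing it on 26 37 24 27 26: 26→(26−12)÷1=14=n, 37→(37−12)÷1=25=y, 24→(24−12)÷1=12=l, 27→(27−12)÷1=15=o, 26→(26−12)÷1=14=n.

nylon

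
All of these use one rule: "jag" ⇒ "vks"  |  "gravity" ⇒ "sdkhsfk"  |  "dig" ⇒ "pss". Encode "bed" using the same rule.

nop

The shift depends on letter class: consonant j→v is +12, but vowel a→k is +10. The rule splits by letter class: vowels +10, consonants +12.
On bed: b(cons)+12=n, e(vowel)+10=o, d(cons)+12=p.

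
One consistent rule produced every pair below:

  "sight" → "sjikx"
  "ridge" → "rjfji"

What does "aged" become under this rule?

ahgg

In sight: s→s is +0, i→j is +1, g→i is +2, h→k is +3 — the shift increases by 1 each position. Each letter shifts forward by its position index (0, 1, 2, …) — the shift grows by one for each successive letter.
Applying it to aged: a+0=a, g+1=h, e+2=g, d+3=g.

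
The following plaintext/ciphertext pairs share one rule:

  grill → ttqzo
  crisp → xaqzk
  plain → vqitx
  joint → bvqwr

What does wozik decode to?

The output letters match the input read backwards, each shifted +8: grill reversed is llirg. The word is reversed, then every letter is shifted forward by 8.
Decoding wozik: shift back: w−8=o, o−8=g, z−8=r, i−8=a, k−8=c → ograc; then reverse → cargo.

cargo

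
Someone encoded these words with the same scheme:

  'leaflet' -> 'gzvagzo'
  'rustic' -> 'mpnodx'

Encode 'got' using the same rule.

Compare letters: l→g is +21, e→z is +21, a→v is +21 — a constant shift. This is a Caesar cipher with shift 21.
For got: g+21=b, o+21=j, t+21=o.

bjo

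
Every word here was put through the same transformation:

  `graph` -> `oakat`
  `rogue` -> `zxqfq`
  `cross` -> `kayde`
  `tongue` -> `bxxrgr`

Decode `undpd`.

Letter i (0-indexed) is shifted by i+8, so successive shifts are 8, 9, 10, ….
Decoding undpd: u−8=m, n−9=e, d−10=t, p−11=e, d−12=r.

meter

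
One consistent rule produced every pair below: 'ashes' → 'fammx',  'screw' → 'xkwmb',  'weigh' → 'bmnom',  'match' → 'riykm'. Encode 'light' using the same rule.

It's a Vigenère-style cipher with numeric key [5,8]: position i shifts by key[i mod 2].
For light: l+5=q, i+8=q, g+5=l, h+8=p, t+5=y.

qqlpy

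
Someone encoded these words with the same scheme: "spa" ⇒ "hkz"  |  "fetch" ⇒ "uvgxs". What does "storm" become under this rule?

hglin

This is the alphabet-reversal cipher (Atbash): a becomes z, b becomes y, etc.
Applying it to storm: s↔h, t↔g, o↔l, r↔i, m↔n.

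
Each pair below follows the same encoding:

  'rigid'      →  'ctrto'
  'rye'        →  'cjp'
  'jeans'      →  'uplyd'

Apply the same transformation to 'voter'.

Compare letters: r→c is +11, i→t is +11, g→r is +11 — a constant shift. This is a Caesar cipher with shift 11.
Applying it to voter: v+11=g, o+11=z, t+11=e, e+11=p, r+11=c.

gzepc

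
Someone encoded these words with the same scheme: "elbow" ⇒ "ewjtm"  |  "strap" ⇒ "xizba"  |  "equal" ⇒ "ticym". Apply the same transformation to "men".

vmu

The output letters match the input read backwards, each shifted +8: elbow reversed is woble. The word is reversed, then every letter is shifted forward by 8.
On men: reverse → nem; then shift: n+8=v, e+8=m, m+8=u.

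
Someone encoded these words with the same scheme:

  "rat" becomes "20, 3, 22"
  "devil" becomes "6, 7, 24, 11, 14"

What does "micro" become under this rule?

15, 11, 5, 20, 17

r is letter #18 and maps to 20: an offset of 2. Each letter is replaced by its alphabet position (a=1..z=26) + 2.
For micro: m=13→15, i=9→11, c=3→5, r=18→20, o=15→17.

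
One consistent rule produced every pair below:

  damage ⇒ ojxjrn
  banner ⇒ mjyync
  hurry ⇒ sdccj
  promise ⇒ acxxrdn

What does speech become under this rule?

dannns

Vowels shift forward by 9 and consonants shift forward by 11.
For speech: s(cons)+11=d, p(cons)+11=a, e(vowel)+9=n, e(vowel)+9=n, c(cons)+11=n, h(cons)+11=s.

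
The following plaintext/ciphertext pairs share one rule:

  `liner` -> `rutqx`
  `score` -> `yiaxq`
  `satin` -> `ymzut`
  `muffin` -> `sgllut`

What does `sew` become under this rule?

The shift depends on letter class: consonant l→r is +6, but vowel i→u is +12. The rule splits by letter class: vowels +12, consonants +6.
Applying it to sew: s(cons)+6=y, e(vowel)+12=q, w(cons)+6=c.

yqc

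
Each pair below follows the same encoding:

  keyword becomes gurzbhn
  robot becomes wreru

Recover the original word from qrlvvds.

The output letters match the input read backwards, each shifted +3: keyword reversed is drowyek. Read the word backwards and shift each letter +3.
Reversing it on qrlvvds: shift back: q−3=n, r−3=o, l−3=i, v−3=s, v−3=s, d−3=a, s−3=p → noissap; then reverse → passion.

passion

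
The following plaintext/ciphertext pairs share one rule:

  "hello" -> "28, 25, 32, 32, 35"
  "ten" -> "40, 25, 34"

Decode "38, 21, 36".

h is letter #8 and maps to 28: an offset of 20. Each letter is replaced by its alphabet position (a=1..z=26) + 20.
Decoding 38, 21, 36: 38→(38−20)÷1=18=r, 21→(21−20)÷1=1=a, 36→(36−20)÷1=16=p.

rap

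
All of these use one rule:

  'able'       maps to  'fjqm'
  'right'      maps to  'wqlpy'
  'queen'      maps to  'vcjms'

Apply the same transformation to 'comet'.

Shifts by position in able: pos 0: a→f (+5), pos 1: b→j (+8), pos 2: l→q (+5), pos 3: e→m (+8) — repeating every 2. A repeating key of period 2 is used — shifts +5, +8 over and over.
Applying it to comet: c+5=h, o+8=w, m+5=r, e+8=m, t+5=y.

hwrmy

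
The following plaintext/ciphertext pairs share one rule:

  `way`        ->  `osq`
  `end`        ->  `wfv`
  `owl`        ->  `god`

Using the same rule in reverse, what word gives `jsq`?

ray

Compare letters: w→o is +18, a→s is +18, y→q is +18 — a constant shift. This is a Caesar cipher with shift 18.
Decoding jsq: j−18=r, s−18=a, q−18=y.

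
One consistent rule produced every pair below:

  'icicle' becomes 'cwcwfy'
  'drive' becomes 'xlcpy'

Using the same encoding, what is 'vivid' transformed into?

Compare letters: i→c is +20, c→w is +20, i→c is +20 — a constant shift. Each letter is shifted forward by 20 in the alphabet (a Caesar shift of +20).
For vivid: v+20=p, i+20=c, v+20=p, i+20=c, d+20=x.

pcpcx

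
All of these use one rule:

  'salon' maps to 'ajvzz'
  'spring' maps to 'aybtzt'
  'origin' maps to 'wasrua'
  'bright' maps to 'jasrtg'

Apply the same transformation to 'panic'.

In salon: s→a is +8, a→j is +9, l→v is +10, o→z is +11 — the shift increases by 1 each position. The shift increases by 1 at each position, starting from +8: 8, 9, 10, ….
Applying it to panic: p+8=x, a+9=j, n+10=x, i+11=t, c+12=o.

xjxto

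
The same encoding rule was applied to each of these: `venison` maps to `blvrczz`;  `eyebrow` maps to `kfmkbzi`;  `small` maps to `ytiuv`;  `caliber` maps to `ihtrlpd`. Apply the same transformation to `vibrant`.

bpjakyf

In venison: v→b is +6, e→l is +7, n→v is +8, i→r is +9 — the shift increases by 1 each position. The shift increases by 1 at each position, starting from +6: 6, 7, 8, ….
On vibrant: v+6=b, i+7=p, b+8=j, r+9=a, a+10=k, n+11=y, t+12=f.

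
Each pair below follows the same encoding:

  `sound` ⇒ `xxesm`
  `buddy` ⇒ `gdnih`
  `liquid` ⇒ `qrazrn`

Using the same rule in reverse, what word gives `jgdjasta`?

exterior

Shifts by position in sound: pos 0: s→x (+5), pos 1: o→x (+9), pos 2: u→e (+10), pos 3: n→s (+5), pos 4: d→m (+9) — repeating every 3. It's a Vigenère-style cipher with numeric key [5,9,10]: position i shifts by key[i mod 3].
Reversing it on jgdjasta: j−5=e, g−9=x, d−10=t, j−5=e, a−9=r, s−10=i, t−5=o, a−9=r.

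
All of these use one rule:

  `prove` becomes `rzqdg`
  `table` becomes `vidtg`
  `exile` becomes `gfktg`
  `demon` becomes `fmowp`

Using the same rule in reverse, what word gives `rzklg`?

The shifts repeat in a cycle of length 2: positions 0,1,… shift by +2, +8, then the pattern repeats.
Reversing it on rzklg: r−2=p, z−8=r, k−2=i, l−8=d, g−2=e.

pride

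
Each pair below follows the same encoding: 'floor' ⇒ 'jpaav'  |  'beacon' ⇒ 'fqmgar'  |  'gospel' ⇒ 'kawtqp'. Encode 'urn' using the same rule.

Vowels shift forward by 12 and consonants shift forward by 4.
For urn: u(vowel)+12=g, r(cons)+4=v, n(cons)+4=r.

gvr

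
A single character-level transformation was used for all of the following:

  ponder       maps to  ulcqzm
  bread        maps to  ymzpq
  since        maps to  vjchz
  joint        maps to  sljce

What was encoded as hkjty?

climb

p(15)→u(20) and o(14)→l(11) fit y≡9x+15 (mod 26); the inverse of 9 mod 26 is 3. Each letter's alphabet position (a=0..z=25) is mapped through 9·x+15 mod 26 — an affine cipher.
Reversing it on hkjty: h(7)→3·(7−15)≡2=c; k(10)→3·(10−15)≡11=l; j(9)→3·(9−15)≡8=i; t(19)→3·(19−15)≡12=m; y(24)→3·(24−15)≡1=b (all mod 26).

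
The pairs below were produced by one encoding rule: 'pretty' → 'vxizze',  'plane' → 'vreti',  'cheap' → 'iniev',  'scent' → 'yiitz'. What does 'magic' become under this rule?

The shift depends on letter class: consonant p→v is +6, but vowel e→i is +4. The rule splits by letter class: vowels +4, consonants +6.
Applying it to magic: m(cons)+6=s, a(vowel)+4=e, g(cons)+6=m, i(vowel)+4=m, c(cons)+6=i.

semmi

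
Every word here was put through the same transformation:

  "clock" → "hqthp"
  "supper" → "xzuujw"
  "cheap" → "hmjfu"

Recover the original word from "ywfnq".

Compare letters: c→h is +5, l→q is +5, o→t is +5 — a constant shift. Every letter moves 5 places later in the alphabet, wrapping around z→a.
Reversing it on ywfnq: y−5=t, w−5=r, f−5=a, n−5=i, q−5=l.

trail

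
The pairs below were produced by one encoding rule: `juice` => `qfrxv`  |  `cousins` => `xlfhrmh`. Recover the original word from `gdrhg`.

Each pair mirrors across the alphabet (j↔q, u↔f, i↔r): positions sum to 25. Each letter is replaced by its mirror in the alphabet: a↔z, b↔y, c↔x, and so on (the Atbash cipher).
Undoing it on gdrhg: g↔t, d↔w, r↔i, h↔s, g↔t.

twist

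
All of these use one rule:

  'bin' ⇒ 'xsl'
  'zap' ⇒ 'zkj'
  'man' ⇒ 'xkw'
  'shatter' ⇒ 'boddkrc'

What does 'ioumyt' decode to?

jockey

The output letters match the input read backwards, each shifted +10: bin reversed is nib. Two steps: reverse the string, then apply a Caesar shift of +10.
Reversing it on ioumyt: shift back: i−10=y, o−10=e, u−10=k, m−10=c, y−10=o, t−10=j → yekcoj; then reverse → jockey.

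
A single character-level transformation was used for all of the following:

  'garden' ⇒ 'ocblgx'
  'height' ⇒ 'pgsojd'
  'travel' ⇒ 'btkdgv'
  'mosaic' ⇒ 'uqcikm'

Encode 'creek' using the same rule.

Shifts by position in garden: pos 0: g→o (+8), pos 1: a→c (+2), pos 2: r→b (+10), pos 3: d→l (+8), pos 4: e→g (+2), pos 5: n→x (+10) — repeating every 3. A repeating key of period 3 is used — shifts +8, +2, +10 over and over.
On creek: c+8=k, r+2=t, e+10=o, e+8=m, k+2=m.

ktomm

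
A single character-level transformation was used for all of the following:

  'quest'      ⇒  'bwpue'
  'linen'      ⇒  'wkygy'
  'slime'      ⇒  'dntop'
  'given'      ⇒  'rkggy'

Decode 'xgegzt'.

meteor

The shifts repeat in a cycle of length 2: positions 0,1,… shift by +11, +2, then the pattern repeats.
Undoing it on xgegzt: x−11=m, g−2=e, e−11=t, g−2=e, z−11=o, t−2=r.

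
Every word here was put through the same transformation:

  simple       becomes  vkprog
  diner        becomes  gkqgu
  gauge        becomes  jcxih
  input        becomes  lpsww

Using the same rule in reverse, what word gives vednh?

It's a Vigenère-style cipher with numeric key [3,2]: position i shifts by key[i mod 2].
Reversing it on vednh: v−3=s, e−2=c, d−3=a, n−2=l, h−3=e.

scale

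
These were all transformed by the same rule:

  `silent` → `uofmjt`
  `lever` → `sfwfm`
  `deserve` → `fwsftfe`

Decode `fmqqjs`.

The output letters match the input read backwards, each shifted +1: silent reversed is tnelis. Two steps: reverse the string, then apply a Caesar shift of +1.
Undoing it on fmqqjs: shift back: f−1=e, m−1=l, q−1=p, q−1=p, j−1=i, s−1=r → elppir; then reverse → ripple.

ripple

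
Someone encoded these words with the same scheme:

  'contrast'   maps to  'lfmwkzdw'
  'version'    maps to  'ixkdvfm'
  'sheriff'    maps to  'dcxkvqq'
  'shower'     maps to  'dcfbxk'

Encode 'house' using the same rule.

cfpdx

c(2)→l(11) and o(14)→f(5) fit y≡19x+25 (mod 26); the inverse of 19 mod 26 is 11. Each letter's alphabet position (a=0..z=25) is mapped through 19·x+25 mod 26 — an affine cipher.
Applying it to house: h(7)→19·7+25≡2=c; o(14)→19·14+25≡5=f; u(20)→19·20+25≡15=p; s(18)→19·18+25≡3=d; e(4)→19·4+25≡23=x (all mod 26).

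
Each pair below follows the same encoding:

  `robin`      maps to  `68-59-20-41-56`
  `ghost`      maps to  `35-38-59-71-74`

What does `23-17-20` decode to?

cab

r(#18)→68 and o(#15)→59: differences scale by 3, so n = 3·pos + 14. Each letter becomes 3×(its alphabet position, a=1..z=26) + 14.
Reversing it on 23-17-20: 23→(23−14)÷3=3=c, 17→(17−14)÷3=1=a, 20→(20−14)÷3=2=b.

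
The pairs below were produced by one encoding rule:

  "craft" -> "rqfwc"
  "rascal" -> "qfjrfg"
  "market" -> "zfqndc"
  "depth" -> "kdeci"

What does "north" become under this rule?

This is an affine cipher: with a=0,…,z=25, each position x becomes (19x+5) mod 26.
On north: n(13)→19·13+5≡18=s; o(14)→19·14+5≡11=l; r(17)→19·17+5≡16=q; t(19)→19·19+5≡2=c; h(7)→19·7+5≡8=i (all mod 26).

slqci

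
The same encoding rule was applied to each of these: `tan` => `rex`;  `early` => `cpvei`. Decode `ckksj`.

Two steps: reverse the string, then apply a Caesar shift of +4.
Undoing it on ckksj: shift back: c−4=y, k−4=g, k−4=g, s−4=o, j−4=f → yggof; then reverse → foggy.

foggy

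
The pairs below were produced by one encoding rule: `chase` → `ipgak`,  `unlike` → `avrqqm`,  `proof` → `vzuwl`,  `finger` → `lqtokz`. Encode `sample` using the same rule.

Shifts by position in chase: pos 0: c→i (+6), pos 1: h→p (+8), pos 2: a→g (+6), pos 3: s→a (+8) — repeating every 2. It's a Vigenère-style cipher with numeric key [6,8]: position i shifts by key[i mod 2].
For sample: s+6=y, a+8=i, m+6=s, p+8=x, l+6=r, e+8=m.

yisxrm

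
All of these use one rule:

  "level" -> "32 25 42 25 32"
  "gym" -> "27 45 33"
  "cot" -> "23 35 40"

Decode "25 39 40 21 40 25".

estate

Letters become their 1-based position plus 20 (so a→21, b→22, …).
Decoding 25 39 40 21 40 25: 25→(25−20)÷1=5=e, 39→(39−20)÷1=19=s, 40→(40−20)÷1=20=t, 21→(21−20)÷1=1=a, 40→(40−20)÷1=20=t, 25→(25−20)÷1=5=e.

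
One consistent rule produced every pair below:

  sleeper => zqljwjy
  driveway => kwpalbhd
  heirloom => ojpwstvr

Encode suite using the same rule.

Shifts by position in sleeper: pos 0: s→z (+7), pos 1: l→q (+5), pos 2: e→l (+7), pos 3: e→j (+5) — repeating every 2. A repeating key of period 2 is used — shifts +7, +5 over and over.
Applying it to suite: s+7=z, u+5=z, i+7=p, t+5=y, e+7=l.

zzpyl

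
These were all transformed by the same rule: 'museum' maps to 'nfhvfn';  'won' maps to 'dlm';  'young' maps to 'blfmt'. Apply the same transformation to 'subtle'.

hfygov

Letters are reflected about the middle of the alphabet (position → 25−position): Atbash.
Applying it to subtle: s↔h, u↔f, b↔y, t↔g, l↔o, e↔v.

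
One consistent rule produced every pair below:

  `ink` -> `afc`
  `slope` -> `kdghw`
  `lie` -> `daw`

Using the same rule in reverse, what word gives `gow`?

Compare letters: i→a is +18, n→f is +18, k→c is +18 — a constant shift. This is a Caesar cipher with shift 18.
Reversing it on gow: g−18=o, o−18=w, w−18=e.

owe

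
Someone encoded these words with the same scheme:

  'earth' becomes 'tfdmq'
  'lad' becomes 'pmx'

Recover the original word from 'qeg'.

use

The output letters match the input read backwards, each shifted +12: earth reversed is htrae. The word is reversed, then every letter is shifted forward by 12.
Undoing it on qeg: shift back: q−12=e, e−12=s, g−12=u → esu; then reverse → use.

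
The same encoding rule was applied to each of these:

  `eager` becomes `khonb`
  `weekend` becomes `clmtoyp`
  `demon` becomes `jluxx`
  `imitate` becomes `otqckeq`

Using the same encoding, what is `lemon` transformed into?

rluxx

In eager: e→k is +6, a→h is +7, g→o is +8, e→n is +9 — the shift increases by 1 each position. Letter i (0-indexed) is shifted by i+6, so successive shifts are 6, 7, 8, ….
On lemon: l+6=r, e+7=l, m+8=u, o+9=x, n+10=x.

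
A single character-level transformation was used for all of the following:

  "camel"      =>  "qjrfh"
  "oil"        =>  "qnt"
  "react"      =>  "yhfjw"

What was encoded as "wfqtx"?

solar

The output letters match the input read backwards, each shifted +5: camel reversed is lemac. The word is reversed, then every letter is shifted forward by 5.
Decoding wfqtx: shift back: w−5=r, f−5=a, q−5=l, t−5=o, x−5=s → ralos; then reverse → solar.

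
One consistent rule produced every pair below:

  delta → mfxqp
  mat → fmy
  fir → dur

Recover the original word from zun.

bin

The output letters match the input read backwards, each shifted +12: delta reversed is atled. Two steps: reverse the string, then apply a Caesar shift of +12.
Decoding zun: shift back: z−12=n, u−12=i, n−12=b → nib; then reverse → bin.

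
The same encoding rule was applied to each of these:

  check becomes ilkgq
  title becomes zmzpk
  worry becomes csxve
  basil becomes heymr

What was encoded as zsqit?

token

Shifts by position in check: pos 0: c→i (+6), pos 1: h→l (+4), pos 2: e→k (+6), pos 3: c→g (+4) — repeating every 2. It's a Vigenère-style cipher with numeric key [6,4]: position i shifts by key[i mod 2].
Decoding zsqit: z−6=t, s−4=o, q−6=k, i−4=e, t−6=n.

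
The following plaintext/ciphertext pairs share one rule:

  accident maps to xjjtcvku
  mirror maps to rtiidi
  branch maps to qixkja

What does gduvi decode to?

a(0)→x(23) and c(2)→j(9) fit y≡19x+23 (mod 26); the inverse of 19 mod 26 is 11. Treating letters as 0–25, the rule is x ↦ 19x + 23 (mod 26).
Reversing it on gduvi: g(6)→11·(6−23)≡21=v; d(3)→11·(3−23)≡14=o; u(20)→11·(20−23)≡19=t; v(21)→11·(21−23)≡4=e; i(8)→11·(8−23)≡17=r (all mod 26).

voter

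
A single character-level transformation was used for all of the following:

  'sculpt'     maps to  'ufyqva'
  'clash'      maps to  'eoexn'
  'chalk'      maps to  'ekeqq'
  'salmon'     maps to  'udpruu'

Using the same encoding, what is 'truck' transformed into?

vuyhq

Letter i (0-indexed) is shifted by i+2, so successive shifts are 2, 3, 4, ….
For truck: t+2=v, r+3=u, u+4=y, c+5=h, k+6=q.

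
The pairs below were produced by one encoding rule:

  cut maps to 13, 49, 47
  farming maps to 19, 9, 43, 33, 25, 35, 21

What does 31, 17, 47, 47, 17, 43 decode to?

letter

The formula is n = 2×(alphabet index, a=1) + 7.
Reversing it on 31, 17, 47, 47, 17, 43: 31→(31−7)÷2=12=l, 17→(17−7)÷2=5=e, 47→(47−7)÷2=20=t, 47→(47−7)÷2=20=t, 17→(17−7)÷2=5=e, 43→(43−7)÷2=18=r.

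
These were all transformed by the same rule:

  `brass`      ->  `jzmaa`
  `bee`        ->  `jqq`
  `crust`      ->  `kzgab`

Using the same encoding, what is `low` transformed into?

tae

The shift depends on letter class: consonant b→j is +8, but vowel a→m is +12. Vowels shift forward by 12 and consonants shift forward by 8.
On low: l(cons)+8=t, o(vowel)+12=a, w(cons)+8=e.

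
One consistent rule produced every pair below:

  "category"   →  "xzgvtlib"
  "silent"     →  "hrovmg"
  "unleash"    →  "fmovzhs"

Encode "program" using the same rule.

kiltizn

Each pair mirrors across the alphabet (c↔x, a↔z, t↔g): positions sum to 25. This is the alphabet-reversal cipher (Atbash): a becomes z, b becomes y, etc.
Applying it to program: p↔k, r↔i, o↔l, g↔t, r↔i, a↔z, m↔n.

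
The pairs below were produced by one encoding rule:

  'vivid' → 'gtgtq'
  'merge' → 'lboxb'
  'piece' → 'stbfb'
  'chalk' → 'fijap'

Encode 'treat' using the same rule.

kobjk

v(21)→g(6) and i(8)→t(19) fit y≡11x+9 (mod 26); the inverse of 11 mod 26 is 19. Treating letters as 0–25, the rule is x ↦ 11x + 9 (mod 26).
Applying it to treat: t(19)→11·19+9≡10=k; r(17)→11·17+9≡14=o; e(4)→11·4+9≡1=b; a(0)→11·0+9≡9=j; t(19)→11·19+9≡10=k (all mod 26).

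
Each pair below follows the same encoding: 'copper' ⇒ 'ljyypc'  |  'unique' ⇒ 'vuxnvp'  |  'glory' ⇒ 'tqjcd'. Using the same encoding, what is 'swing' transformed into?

c(2)→l(11) and o(14)→j(9) fit y≡15x+7 (mod 26); the inverse of 15 mod 26 is 7. This is an affine cipher: with a=0,…,z=25, each position x becomes (15x+7) mod 26.
Applying it to swing: s(18)→15·18+7≡17=r; w(22)→15·22+7≡25=z; i(8)→15·8+7≡23=x; n(13)→15·13+7≡20=u; g(6)→15·6+7≡19=t (all mod 26).

rzxut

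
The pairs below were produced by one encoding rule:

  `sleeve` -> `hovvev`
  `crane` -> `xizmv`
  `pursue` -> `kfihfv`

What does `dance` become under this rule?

This is the alphabet-reversal cipher (Atbash): a becomes z, b becomes y, etc.
On dance: d↔w, a↔z, n↔m, c↔x, e↔v.

wzmxv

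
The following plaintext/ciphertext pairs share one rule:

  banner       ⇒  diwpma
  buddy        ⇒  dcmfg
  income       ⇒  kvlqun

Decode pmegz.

never

It's a Vigenère-style cipher with numeric key [2,8,9]: position i shifts by key[i mod 3].
Undoing it on pmegz: p−2=n, m−8=e, e−9=v, g−2=e, z−8=r.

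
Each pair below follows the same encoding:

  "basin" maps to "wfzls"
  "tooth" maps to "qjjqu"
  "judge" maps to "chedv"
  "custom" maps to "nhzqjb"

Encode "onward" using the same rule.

b(1)→w(22) and a(0)→f(5) fit y≡17x+5 (mod 26); the inverse of 17 mod 26 is 23. This is an affine cipher: with a=0,…,z=25, each position x becomes (17x+5) mod 26.
Applying it to onward: o(14)→17·14+5≡9=j; n(13)→17·13+5≡18=s; w(22)→17·22+5≡15=p; a(0)→17·0+5≡5=f; r(17)→17·17+5≡8=i; d(3)→17·3+5≡4=e (all mod 26).

jspfie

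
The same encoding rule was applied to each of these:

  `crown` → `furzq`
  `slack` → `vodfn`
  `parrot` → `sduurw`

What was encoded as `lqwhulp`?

Compare letters: c→f is +3, r→u is +3, o→r is +3 — a constant shift. This is a Caesar cipher with shift 3.
Reversing it on lqwhulp: l−3=i, q−3=n, w−3=t, h−3=e, u−3=r, l−3=i, p−3=m.

interim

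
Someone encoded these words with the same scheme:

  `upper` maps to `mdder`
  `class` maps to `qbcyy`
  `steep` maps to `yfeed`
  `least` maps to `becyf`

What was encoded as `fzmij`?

thumb

Treating letters as 0–25, the rule is x ↦ 7x + 2 (mod 26).
Decoding fzmij: f(5)→15·(5−2)≡19=t; z(25)→15·(25−2)≡7=h; m(12)→15·(12−2)≡20=u; i(8)→15·(8−2)≡12=m; j(9)→15·(9−2)≡1=b (all mod 26).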